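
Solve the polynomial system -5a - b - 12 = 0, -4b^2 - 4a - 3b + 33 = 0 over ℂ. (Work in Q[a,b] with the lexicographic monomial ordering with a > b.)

{(-169/100, -71/20), (-3, 3)}

Compute a lex Gröbner basis by Buchberger's algorithm.
f_1 = -5a - b - 12, LT = a.
f_2 = -4a - 4b^2 - 3b + 33, LT = a.

S(f_1,f_2): lcm = a. S = -b^2 - 11/20b + 213/20.
  reduce S modulo (f_1, f_2):
  remainder -b^2 - 11/20b + 213/20 ≠ 0; add h_3 = -b^2 - 11/20b + 213/20 to the basis.

The other S-polynomials (S(f_1,h_3), S(f_2,h_3)) all reduce to 0 modulo the current basis, so we have a Gröbner basis.
Inter-reduce: drop elements whose leading term is divisible by another's, tail-reduce, and make monic.
Reduced Gröbner basis: {a + 1/5b + 12/5, b^2 + 11/20b - 213/20}.

Since the basis is lex-ordered, b^2 + 11/20b - 213/20 is univariate in b. Its roots are {-71/20, 3}. Back-substituting each root into the other basis elements fixes the other coordinates.
  b = -71/20: the earlier basis element becomes a + 169/100 = 0, giving a = -169/100 — point (-169/100, -71/20).
  b = 3: the earlier basis element becomes a + 3 = 0, giving a = -3 — point (-3, 3).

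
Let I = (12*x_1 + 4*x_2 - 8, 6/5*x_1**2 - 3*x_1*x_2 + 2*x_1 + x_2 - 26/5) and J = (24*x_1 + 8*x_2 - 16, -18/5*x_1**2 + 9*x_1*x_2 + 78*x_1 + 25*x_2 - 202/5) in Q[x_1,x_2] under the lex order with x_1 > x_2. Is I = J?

Yes, the ideals are equal.

Equality of ideals is decidable: compute both reduced Gröbner bases (unique for the ordering) and check whether they agree.
Buchberger on the first generating set:
f_1 = 12*x_1 + 4*x_2 - 8, LT = x_1.
f_2 = 6/5*x_1**2 - 3*x_1*x_2 + 2*x_1 + x_2 - 26/5, LT = x_1**2.

S(f_1,f_2): lcm = x_1**2. S = 17/6*x_1*x_2 - 7/3*x_1 - 5/6*x_2 + 13/3.
  leading term x_1*x_2: subtract (17/72*x_2)·f_1 from 17/6*x_1*x_2 - 7/3*x_1 - 5/6*x_2 + 13/3 → -7/3*x_1 - 17/18*x_2**2 + 19/18*x_2 + 13/3
  leading term x_1: subtract (-7/36)·f_1 from -7/3*x_1 - 17/18*x_2**2 + 19/18*x_2 + 13/3 → -17/18*x_2**2 + 11/6*x_2 + 25/9
  leading term x_2**2: no divisor's leading term divides it; move -17/18*x_2**2 to the remainder.
  leading term x_2: no divisor's leading term divides it; move 11/6*x_2 to the remainder.
  leading term 1: no divisor's leading term divides it; move 25/9 to the remainder.
  remainder -17/18*x_2**2 + 11/6*x_2 + 25/9 ≠ 0; add g_3 = -17/18*x_2**2 + 11/6*x_2 + 25/9 to the basis.

S(f_1,g_3): leading monomials are coprime, so the S-polynomial reduces to 0 (Buchberger's first criterion).
S(f_2,g_3): leading monomials are coprime, so the S-polynomial reduces to 0 (Buchberger's first criterion).
Every S-polynomial of the final basis reduces to 0, so we have a Gröbner basis.
Inter-reduce: drop elements whose leading term is divisible by another's, tail-reduce, and make monic.
Reduced Gröbner basis: {x_1 + 1/3*x_2 - 2/3, x_2**2 - 33/17*x_2 - 50/17}.

Buchberger on the second generating set:
h_1 = 24*x_1 + 8*x_2 - 16, LT = x_1.
h_2 = -18/5*x_1**2 + 9*x_1*x_2 + 78*x_1 + 25*x_2 - 202/5, LT = x_1**2.

S(h_1,h_2): lcm = x_1**2. S = 17/6*x_1*x_2 + 21*x_1 + 125/18*x_2 - 101/9.
  leading term x_1*x_2: subtract (17/144*x_2)·h_1 from 17/6*x_1*x_2 + 21*x_1 + 125/18*x_2 - 101/9 → 21*x_1 - 17/18*x_2**2 + 53/6*x_2 - 101/9
  leading term x_1: subtract (7/8)·h_1 from 21*x_1 - 17/18*x_2**2 + 53/6*x_2 - 101/9 → -17/18*x_2**2 + 11/6*x_2 + 25/9
  leading term x_2**2: no divisor's leading term divides it; move -17/18*x_2**2 to the remainder.
  leading term x_2: no divisor's leading term divides it; move 11/6*x_2 to the remainder.
  leading term 1: no divisor's leading term divides it; move 25/9 to the remainder.
  remainder -17/18*x_2**2 + 11/6*x_2 + 25/9 ≠ 0; add k_3 = -17/18*x_2**2 + 11/6*x_2 + 25/9 to the basis.

S(h_1,k_3): leading monomials are coprime, so the S-polynomial reduces to 0 (Buchberger's first criterion).
S(h_2,k_3): leading monomials are coprime, so the S-polynomial reduces to 0 (Buchberger's first criterion).
Every S-polynomial of the final basis reduces to 0, so we have a Gröbner basis.
Inter-reduce: drop elements whose leading term is divisible by another's, tail-reduce, and make monic.
Reduced Gröbner basis: {x_1 + 1/3*x_2 - 2/3, x_2**2 - 33/17*x_2 - 50/17}.

Same reduced basis, so the two generating sets span the same ideal.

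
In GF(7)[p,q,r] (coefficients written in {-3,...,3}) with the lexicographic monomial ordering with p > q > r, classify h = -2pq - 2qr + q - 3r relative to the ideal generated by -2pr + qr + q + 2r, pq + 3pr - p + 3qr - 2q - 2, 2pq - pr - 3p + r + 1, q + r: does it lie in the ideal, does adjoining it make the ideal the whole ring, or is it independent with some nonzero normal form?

-2pq - 2qr + q - 3r lies in I (it reduces to 0).

First compute the reduced Gröbner basis of I by Buchberger's algorithm.
f_1 = -2pr + qr + q + 2r, LT = pr.
f_2 = pq + 3pr - p + 3qr - 2q - 2, LT = pq.
f_3 = 2pq - pr - 3p + r + 1, LT = pq.
f_4 = q + r, LT = q.

S(f_1,f_2): lcm = pqr. S = -3pr^2 + pr + 3q^2r + 3q^2 - 3qr^2 + qr + 2r.
  leading term pr^2: subtract (-2r)·f_1 from -3pr^2 + pr + 3q^2r + 3q^2 - 3qr^2 + qr + 2r → pr + 3q^2r + 3q^2 - qr^2 + 3qr - 3r^2 + 2r
  leading term pr: subtract (3)·f_1 from pr + 3q^2r + 3q^2 - qr^2 + 3qr - 3r^2 + 2r → 3q^2r + 3q^2 - qr^2 - 3q - 3r^2 + 3r
  leading term q^2r: subtract (3qr)·f_4 from 3q^2r + 3q^2 - qr^2 - 3q - 3r^2 + 3r → 3q^2 + 3qr^2 - 3q - 3r^2 + 3r
  leading term q^2: subtract (3q)·f_4 from 3q^2 + 3qr^2 - 3q - 3r^2 + 3r → 3qr^2 - 3qr - 3q - 3r^2 + 3r
  leading term qr^2: subtract (3r^2)·f_4 from 3qr^2 - 3qr - 3q - 3r^2 + 3r → -3qr - 3q - 3r^3 - 3r^2 + 3r
  leading term qr: subtract (-3r)·f_4 from -3qr - 3q - 3r^3 - 3r^2 + 3r → -3q - 3r^3 + 3r
  leading term q: subtract (-3)·f_4 from -3q - 3r^3 + 3r → -3r^3 - r
  leading term r^3: no divisor's leading term divides it; move -3r^3 to the remainder.
  leading term r: no divisor's leading term divides it; move -r to the remainder.
  remainder -3r^3 - r ≠ 0; add k_5 = -3r^3 - r to the basis.

S(f_1,f_3): lcm = pqr. S = -3pr^2 - 2pr + 3q^2r + 3q^2 - qr + 3r^2 + 3r.
  leading term pr^2: subtract (-2r)·f_1 from -3pr^2 - 2pr + 3q^2r + 3q^2 - qr + 3r^2 + 3r → -2pr + 3q^2r + 3q^2 + 2qr^2 + qr + 3r
  leading term pr: subtract (1)·f_1 from -2pr + 3q^2r + 3q^2 + 2qr^2 + qr + 3r → 3q^2r + 3q^2 + 2qr^2 - q + r
  leading term q^2r: subtract (3qr)·f_4 from 3q^2r + 3q^2 + 2qr^2 - q + r → 3q^2 - qr^2 - q + r
  leading term q^2: subtract (3q)·f_4 from 3q^2 - qr^2 - q + r → -qr^2 - 3qr - q + r
  leading term qr^2: subtract (-r^2)·f_4 from -qr^2 - 3qr - q + r → -3qr - q + r^3 + r
  leading term qr: subtract (-3r)·f_4 from -3qr - q + r^3 + r → -q + r^3 + 3r^2 + r
  leading term q: subtract (-1)·f_4 from -q + r^3 + 3r^2 + r → r^3 + 3r^2 + 2r
  leading term r^3: subtract (2)·k_5 from r^3 + 3r^2 + 2r → 3r^2 - 3r
  leading term r^2: no divisor's leading term divides it; move 3r^2 to the remainder.
  leading term r: no divisor's leading term divides it; move -3r to the remainder.
  remainder 3r^2 - 3r ≠ 0; add k_6 = 3r^2 - 3r to the basis.

S(f_2,f_3): lcm = pq. S = -3p + 3qr - 2q + 3r + 1.
  leading term p: no divisor's leading term divides it; move -3p to the remainder.
  leading term qr: subtract (3r)·f_4 from 3qr - 2q + 3r + 1 → -2q - 3r^2 + 3r + 1
  leading term q: subtract (-2)·f_4 from -2q - 3r^2 + 3r + 1 → -3r^2 - 2r + 1
  leading term r^2: subtract (-1)·k_6 from -3r^2 - 2r + 1 → 2r + 1
  leading term r: no divisor's leading term divides it; move 2r to the remainder.
  leading term 1: no divisor's leading term divides it; move 1 to the remainder.
  remainder -3p + 2r + 1 ≠ 0; add k_7 = -3p + 2r + 1 to the basis.

S(f_2,f_4): lcm = pq. S = 2pr - p + 3qr - 2q - 2.
  leading term pr: subtract (-1)·f_1 from 2pr - p + 3qr - 2q - 2 → -p - 3qr - q + 2r - 2
  leading term p: subtract (-2)·k_7 from -p - 3qr - q + 2r - 2 → -3qr - q - r
  leading term qr: subtract (-3r)·f_4 from -3qr - q - r → -q + 3r^2 - r
  leading term q: subtract (-1)·f_4 from -q + 3r^2 - r → 3r^2
  leading term r^2: subtract (1)·k_6 from 3r^2 → 3r
  leading term r: no divisor's leading term divides it; move 3r to the remainder.
  remainder 3r ≠ 0; add k_8 = 3r to the basis.

The other S-polynomials (S(f_1,f_4), S(f_3,f_4), S(f_1,k_5), S(f_2,k_5), S(f_3,k_5), S(f_4,k_5), S(f_1,k_6), S(f_2,k_6), S(f_3,k_6), S(f_4,k_6), S(k_5,k_6), S(f_1,k_7), S(f_2,k_7), S(f_3,k_7), S(f_4,k_7), S(k_5,k_7), S(k_6,k_7), S(f_1,k_8), S(f_2,k_8), S(f_3,k_8), S(f_4,k_8), S(k_5,k_8), S(k_6,k_8), S(k_7,k_8)) all reduce to 0 modulo the current basis, so we have a Gröbner basis.
Inter-reduce: drop elements whose leading term is divisible by another's, tail-reduce, and make monic.
Reduced Gröbner basis: {p + 2, q, r}.
Label its elements g_1 = p + 2, g_2 = q, g_3 = r.

Reduce h = -2pq - 2qr + q - 3r modulo G:
  leading term pq: subtract (-2q)·g_1 from -2pq - 2qr + q - 3r → -2qr - 2q - 3r
  leading term qr: subtract (-2r)·g_2 from -2qr - 2q - 3r → -2q - 3r
  leading term q: subtract (-2)·g_2 from -2q - 3r → -3r
  leading term r: subtract (-3)·g_3 from -3r → 0
  normal form = 0.
Since the normal form is 0, h ∈ I.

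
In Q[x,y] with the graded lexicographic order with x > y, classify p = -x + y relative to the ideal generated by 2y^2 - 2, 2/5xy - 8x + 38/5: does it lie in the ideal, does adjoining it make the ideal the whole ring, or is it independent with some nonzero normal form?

-x + y is independent of I; its normal form modulo I is 20/21y - 20/21.

First compute the reduced Gröbner basis of I by Buchberger's algorithm.
f_1 = 2y^2 - 2, LT = y^2.
f_2 = 2/5xy - 8x + 38/5, LT = xy.

S(f_1,f_2): lcm = xy^2. S = 20xy - x - 19y.
  leading term xy: subtract (50)·f_2 from 20xy - x - 19y → 399x - 19y - 380
  leading term x: no divisor's leading term divides it; move 399x to the remainder.
  leading term y: no divisor's leading term divides it; move -19y to the remainder.
  leading term 1: no divisor's leading term divides it; move -380 to the remainder.
  remainder 399x - 19y - 380 ≠ 0; add h_3 = 399x - 19y - 380 to the basis.

The other S-polynomials (S(f_1,h_3), S(f_2,h_3)) all reduce to 0 modulo the current basis, so we have a Gröbner basis.
Inter-reduce: drop elements whose leading term is divisible by another's, tail-reduce, and make monic.
Reduced Gröbner basis: {y^2 - 1, x - 1/21y - 20/21}.
Label its elements g_1 = y^2 - 1, g_2 = x - 1/21y - 20/21.

Reduce p = -x + y modulo G:
  leading term x: subtract (-1)·g_2 from -x + y → 20/21y - 20/21
  leading term y: no divisor's leading term divides it; move 20/21y to the remainder.
  leading term 1: no divisor's leading term divides it; move -20/21 to the remainder.
  normal form = 20/21y - 20/21.
The normal form is nonzero, so p ∉ I. Since p minus its normal form lies in I, I + (p) = I + (r) where r = 20/21y - 20/21; decide whether this ideal is the whole ring.
Run Buchberger on G together with r (pairs among the g_i already reduce to 0 since G is a Gröbner basis):
g_1 = y^2 - 1, LT = y^2.
g_2 = x - 1/21y - 20/21, LT = x.
r = 20/21y - 20/21, LT = y.

The S-polynomials (S(g_1,g_2), S(g_1,r), S(g_2,r)) all reduce to 0 modulo the current basis, so we have a Gröbner basis.
Inter-reduce: drop elements whose leading term is divisible by another's, tail-reduce, and make monic.
Reduced Gröbner basis: {x - 1, y - 1}.
The reduced Gröbner basis of I + (p) is {x - 1, y - 1} ≠ {1}, a proper ideal, so the enlarged system stays consistent: p is independent of I, with normal form 20/21y - 20/21.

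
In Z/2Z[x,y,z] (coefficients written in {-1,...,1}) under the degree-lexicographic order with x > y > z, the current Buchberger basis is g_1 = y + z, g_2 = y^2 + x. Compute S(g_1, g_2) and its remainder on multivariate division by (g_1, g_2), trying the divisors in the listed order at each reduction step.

S(g_1, g_2) = yz + x; remainder on division = z^2 + x.

lcm(LM(g_1), LM(g_2)) = y^2.
S = (lcm/LT(g_1))·g_1 − (lcm/LT(g_2))·g_2 = yz + x.
Reduce S modulo (g_1, g_2) in that order:
  leading term yz: subtract (z)·g_1 from yz + x → z^2 + x
  leading term z^2: no divisor's leading term divides it; move z^2 to the remainder.
  leading term x: no divisor's leading term divides it; move x to the remainder.
The remainder z^2 + x is nonzero, so it would be added as the next basis element.
An S-polynomial is built so that the two leading terms cancel; whether anything survives reduction is exactly the Gröbner-basis criterion.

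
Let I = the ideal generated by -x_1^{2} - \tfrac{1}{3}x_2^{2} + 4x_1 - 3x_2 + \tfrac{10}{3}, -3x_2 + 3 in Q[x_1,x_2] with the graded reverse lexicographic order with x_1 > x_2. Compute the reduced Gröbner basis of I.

f_1 = -x_1^{2} - \tfrac{1}{3}x_2^{2} + 4x_1 - 3x_2 + \tfrac{10}{3}, LT = x_1^{2}.
f_2 = -3x_2 + 3, LT = x_2.

The S-polynomials (S(f_1,f_2)) all reduce to 0 modulo the current basis, so we have a Gröbner basis.

G = {x_1^{2} - 4x_1, x_2 - 1}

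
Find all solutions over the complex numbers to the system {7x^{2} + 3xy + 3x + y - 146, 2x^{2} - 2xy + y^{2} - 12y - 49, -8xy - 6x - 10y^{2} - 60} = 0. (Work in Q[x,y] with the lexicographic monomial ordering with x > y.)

{(-5, 1)}

Compute a lex Gröbner basis by Buchberger's algorithm.
f_1 = 7x^{2} + 3xy + 3x + y - 146, LT = x^{2}.
f_2 = 2x^{2} - 2xy + y^{2} - 12y - 49, LT = x^{2}.
f_3 = -8xy - 6x - 10y^{2} - 60, LT = xy.

S(f_1,f_2): lcm = x^{2}. S = \tfrac{10}{7}xy + \tfrac{3}{7}x - \tfrac{1}{2}y^{2} + \tfrac{43}{7}y + \tfrac{51}{14}.
  leading term xy: subtract (-\tfrac{5}{28})·f_3 from \tfrac{10}{7}xy + \tfrac{3}{7}x - \tfrac{1}{2}y^{2} + \tfrac{43}{7}y + \tfrac{51}{14} → -\tfrac{9}{14}x - \tfrac{16}{7}y^{2} + \tfrac{43}{7}y - \tfrac{99}{14}
  leading term x: no divisor's leading term divides it; move -\tfrac{9}{14}x to the remainder.
  leading term y^{2}: no divisor's leading term divides it; move -\tfrac{16}{7}y^{2} to the remainder.
  leading term y: no divisor's leading term divides it; move \tfrac{43}{7}y to the remainder.
  leading term 1: no divisor's leading term divides it; move -\tfrac{99}{14} to the remainder.
  remainder -\tfrac{9}{14}x - \tfrac{16}{7}y^{2} + \tfrac{43}{7}y - \tfrac{99}{14} ≠ 0; add h_4 = -\tfrac{9}{14}x - \tfrac{16}{7}y^{2} + \tfrac{43}{7}y - \tfrac{99}{14} to the basis.

S(f_1,f_3): lcm = x^{2}y. S = -\tfrac{3}{4}x^{2} - \tfrac{23}{28}xy^{2} + \tfrac{3}{7}xy - \tfrac{15}{2}x + \tfrac{1}{7}y^{2} - \tfrac{146}{7}y.
  leading term x^{2}: subtract (-\tfrac{3}{28})·f_1 from -\tfrac{3}{4}x^{2} - \tfrac{23}{28}xy^{2} + \tfrac{3}{7}xy - \tfrac{15}{2}x + \tfrac{1}{7}y^{2} - \tfrac{146}{7}y → -\tfrac{23}{28}xy^{2} + \tfrac{3}{4}xy - \tfrac{201}{28}x + \tfrac{1}{7}y^{2} - \tfrac{83}{4}y - \tfrac{219}{14}
  leading term xy^{2}: subtract (\tfrac{23}{224}y)·f_3 from -\tfrac{23}{28}xy^{2} + \tfrac{3}{4}xy - \tfrac{201}{28}x + \tfrac{1}{7}y^{2} - \tfrac{83}{4}y - \tfrac{219}{14} → \tfrac{153}{112}xy - \tfrac{201}{28}x + \tfrac{115}{112}y^{3} + \tfrac{1}{7}y^{2} - \tfrac{817}{56}y - \tfrac{219}{14}
  leading term xy: subtract (-\tfrac{153}{896})·f_3 from \tfrac{153}{112}xy - \tfrac{201}{28}x + \tfrac{115}{112}y^{3} + \tfrac{1}{7}y^{2} - \tfrac{817}{56}y - \tfrac{219}{14} → -\tfrac{525}{64}x + \tfrac{115}{112}y^{3} - \tfrac{701}{448}y^{2} - \tfrac{817}{56}y - \tfrac{5799}{224}
  leading term x: subtract (\tfrac{1225}{96})·h_4 from -\tfrac{525}{64}x + \tfrac{115}{112}y^{3} - \tfrac{701}{448}y^{2} - \tfrac{817}{56}y - \tfrac{5799}{224} → \tfrac{115}{112}y^{3} + \tfrac{37097}{1344}y^{2} - \tfrac{62479}{672}y + \tfrac{28827}{448}
  leading term y^{3}: no divisor's leading term divides it; move \tfrac{115}{112}y^{3} to the remainder.
  leading term y^{2}: no divisor's leading term divides it; move \tfrac{37097}{1344}y^{2} to the remainder.
  leading term y: no divisor's leading term divides it; move -\tfrac{62479}{672}y to the remainder.
  leading term 1: no divisor's leading term divides it; move \tfrac{28827}{448} to the remainder.
  remainder \tfrac{115}{112}y^{3} + \tfrac{37097}{1344}y^{2} - \tfrac{62479}{672}y + \tfrac{28827}{448} ≠ 0; add h_5 = \tfrac{115}{112}y^{3} + \tfrac{37097}{1344}y^{2} - \tfrac{62479}{672}y + \tfrac{28827}{448} to the basis.

S(f_2,f_3): lcm = x^{2}y. S = -\tfrac{3}{4}x^{2} - \tfrac{9}{4}xy^{2} - \tfrac{15}{2}x + \tfrac{1}{2}y^{3} - 6y^{2} - \tfrac{49}{2}y.
  leading term x^{2}: subtract (-\tfrac{3}{28})·f_1 from -\tfrac{3}{4}x^{2} - \tfrac{9}{4}xy^{2} - \tfrac{15}{2}x + \tfrac{1}{2}y^{3} - 6y^{2} - \tfrac{49}{2}y → -\tfrac{9}{4}xy^{2} + \tfrac{9}{28}xy - \tfrac{201}{28}x + \tfrac{1}{2}y^{3} - 6y^{2} - \tfrac{683}{28}y - \tfrac{219}{14}
  leading term xy^{2}: subtract (\tfrac{9}{32}y)·f_3 from -\tfrac{9}{4}xy^{2} + \tfrac{9}{28}xy - \tfrac{201}{28}x + \tfrac{1}{2}y^{3} - 6y^{2} - \tfrac{683}{28}y - \tfrac{219}{14} → \tfrac{225}{112}xy - \tfrac{201}{28}x + \tfrac{53}{16}y^{3} - 6y^{2} - \tfrac{421}{56}y - \tfrac{219}{14}
  leading term xy: subtract (-\tfrac{225}{896})·f_3 from \tfrac{225}{112}xy - \tfrac{201}{28}x + \tfrac{53}{16}y^{3} - 6y^{2} - \tfrac{421}{56}y - \tfrac{219}{14} → -\tfrac{3891}{448}x + \tfrac{53}{16}y^{3} - \tfrac{3813}{448}y^{2} - \tfrac{421}{56}y - \tfrac{6879}{224}
  leading term x: subtract (\tfrac{1297}{96})·h_4 from -\tfrac{3891}{448}x + \tfrac{53}{16}y^{3} - \tfrac{3813}{448}y^{2} - \tfrac{421}{56}y - \tfrac{6879}{224} → \tfrac{53}{16}y^{3} + \tfrac{4295}{192}y^{2} - \tfrac{8689}{96}y + \tfrac{4149}{64}
  leading term y^{3}: subtract (\tfrac{371}{115})·h_5 from \tfrac{53}{16}y^{3} + \tfrac{4295}{192}y^{2} - \tfrac{8689}{96}y + \tfrac{4149}{64} → -\tfrac{184027}{2760}y^{2} + \tfrac{289019}{1380}y - \tfrac{131337}{920}
  leading term y^{2}: no divisor's leading term divides it; move -\tfrac{184027}{2760}y^{2} to the remainder.
  leading term y: no divisor's leading term divides it; move \tfrac{289019}{1380}y to the remainder.
  leading term 1: no divisor's leading term divides it; move -\tfrac{131337}{920} to the remainder.
  remainder -\tfrac{184027}{2760}y^{2} + \tfrac{289019}{1380}y - \tfrac{131337}{920} ≠ 0; add h_6 = -\tfrac{184027}{2760}y^{2} + \tfrac{289019}{1380}y - \tfrac{131337}{920} to the basis.

S(f_1,h_4): lcm = x^{2}. S = -\tfrac{32}{9}xy^{2} + \tfrac{629}{63}xy - \tfrac{74}{7}x + \tfrac{1}{7}y - \tfrac{146}{7}.
  leading term xy^{2}: subtract (\tfrac{4}{9}y)·f_3 from -\tfrac{32}{9}xy^{2} + \tfrac{629}{63}xy - \tfrac{74}{7}x + \tfrac{1}{7}y - \tfrac{146}{7} → \tfrac{797}{63}xy - \tfrac{74}{7}x + \tfrac{40}{9}y^{3} + \tfrac{563}{21}y - \tfrac{146}{7}
  leading term xy: subtract (-\tfrac{797}{504})·f_3 from \tfrac{797}{63}xy - \tfrac{74}{7}x + \tfrac{40}{9}y^{3} + \tfrac{563}{21}y - \tfrac{146}{7} → -\tfrac{1685}{84}x + \tfrac{40}{9}y^{3} - \tfrac{3985}{252}y^{2} + \tfrac{563}{21}y - \tfrac{4861}{42}
  leading term x: subtract (\tfrac{1685}{54})·h_4 from -\tfrac{1685}{84}x + \tfrac{40}{9}y^{3} - \tfrac{3985}{252}y^{2} + \tfrac{563}{21}y - \tfrac{4861}{42} → \tfrac{40}{9}y^{3} + \tfrac{5995}{108}y^{2} - \tfrac{8903}{54}y + \tfrac{1259}{12}
  leading term y^{3}: subtract (\tfrac{896}{207})·h_5 from \tfrac{40}{9}y^{3} + \tfrac{5995}{108}y^{2} - \tfrac{8903}{54}y + \tfrac{1259}{12} → -\tfrac{158891}{2484}y^{2} + \tfrac{295063}{1242}y - \tfrac{47915}{276}
  leading term y^{2}: subtract (\tfrac{1588910}{1656243})·h_6 from -\tfrac{158891}{2484}y^{2} + \tfrac{295063}{1242}y - \tfrac{47915}{276} → \tfrac{20234398}{552081}y - \tfrac{20234398}{552081}
  leading term y: no divisor's leading term divides it; move \tfrac{20234398}{552081}y to the remainder.
  leading term 1: no divisor's leading term divides it; move -\tfrac{20234398}{552081} to the remainder.
  remainder \tfrac{20234398}{552081}y - \tfrac{20234398}{552081} ≠ 0; add h_7 = \tfrac{20234398}{552081}y - \tfrac{20234398}{552081} to the basis.

The other S-polynomials (S(f_2,h_4), S(f_3,h_4), S(f_1,h_5), S(f_2,h_5), S(f_3,h_5), S(h_4,h_5), S(f_1,h_6), S(f_2,h_6), S(f_3,h_6), S(h_4,h_6), S(h_5,h_6), S(f_1,h_7), S(f_2,h_7), S(f_3,h_7), S(h_4,h_7), S(h_5,h_7), S(h_6,h_7)) all reduce to 0 modulo the current basis, so we have a Gröbner basis.
Inter-reduce: drop elements whose leading term is divisible by another's, tail-reduce, and make monic.
Reduced Gröbner basis: {x + 5, y - 1}.

The lex basis is triangular: the last element involves only y. Solving y - 1 = 0 gives y ∈ {1}; substituting each value into the earlier elements determines the remaining variables.
  y = 1: the earlier basis element becomes x + 5 = 0, giving x = -5 — point (-5, 1).
Substituting each solution back into the original system confirms all equations vanish.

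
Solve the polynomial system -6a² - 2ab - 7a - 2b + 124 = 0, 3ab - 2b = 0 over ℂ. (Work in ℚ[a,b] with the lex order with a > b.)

Compute a lex Gröbner basis by Buchberger's algorithm.
f_1 = -6a² - 2ab - 7a - 2b + 124, LT = a².
f_2 = 3ab - 2b, LT = ab.

S(f_1,f_2): lcm = a²b. S = ⅓ab² + 11/6ab + ⅓b² - 62/3b.
  reduce S modulo (f_1, f_2):
  remainder 5/9b² - 175/9b ≠ 0; add h_3 = 5/9b² - 175/9b to the basis.

The other S-polynomials (S(f_1,h_3), S(f_2,h_3)) all reduce to 0 modulo the current basis, so we have a Gröbner basis.
Inter-reduce: drop elements whose leading term is divisible by another's, tail-reduce, and make monic.
Reduced Gröbner basis: {a² + 7/6a + 5/9b - 62/3, ab - ⅔b, b² - 35b}.

Since the basis is lex-ordered, b² - 35b is univariate in b. Its roots are {0, 35}. Back-substituting each root into the other basis elements fixes the other coordinates.
  b = 0: the earlier basis element becomes a² + 7/6a - 62/3 = 0, giving a = -31/6, 4 — points (-31/6, 0), (4, 0).
  b = 35: the earlier basis elements become a² + 7/6a - 11/9 = 0; 35a - 70/3 = 0, giving a = 2/3 — point (2/3, 35).

{(-31/6, 0), (4, 0), (2/3, 35)}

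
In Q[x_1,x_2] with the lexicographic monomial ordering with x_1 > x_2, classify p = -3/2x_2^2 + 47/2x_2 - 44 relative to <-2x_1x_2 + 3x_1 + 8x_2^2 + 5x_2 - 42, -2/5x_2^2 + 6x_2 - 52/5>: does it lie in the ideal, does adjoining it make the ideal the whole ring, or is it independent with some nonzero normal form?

First compute the reduced Gröbner basis of I by Buchberger's algorithm.
f_1 = -2x_1x_2 + 3x_1 + 8x_2^2 + 5x_2 - 42, LT = x_1x_2.
f_2 = -2/5x_2^2 + 6x_2 - 52/5, LT = x_2^2.

S(f_1,f_2): lcm = x_1x_2^2. S = 27/2x_1x_2 - 26x_1 - 4x_2^3 - 5/2x_2^2 + 21x_2.
  leading term x_1x_2: subtract (-27/4)·f_1 from 27/2x_1x_2 - 26x_1 - 4x_2^3 - 5/2x_2^2 + 21x_2 → -23/4x_1 - 4x_2^3 + 103/2x_2^2 + 219/4x_2 - 567/2
  leading term x_1: no divisor's leading term divides it; move -23/4x_1 to the remainder.
  leading term x_2^3: subtract (10x_2)·f_2 from -4x_2^3 + 103/2x_2^2 + 219/4x_2 - 567/2 → -17/2x_2^2 + 635/4x_2 - 567/2
  leading term x_2^2: subtract (85/4)·f_2 from -17/2x_2^2 + 635/4x_2 - 567/2 → 125/4x_2 - 125/2
  leading term x_2: no divisor's leading term divides it; move 125/4x_2 to the remainder.
  leading term 1: no divisor's leading term divides it; move -125/2 to the remainder.
  remainder -23/4x_1 + 125/4x_2 - 125/2 ≠ 0; add h_3 = -23/4x_1 + 125/4x_2 - 125/2 to the basis.

The other S-polynomials (S(f_1,h_3), S(f_2,h_3)) all reduce to 0 modulo the current basis, so we have a Gröbner basis.
Inter-reduce: drop elements whose leading term is divisible by another's, tail-reduce, and make monic.
Reduced Gröbner basis: {x_1 - 125/23x_2 + 250/23, x_2^2 - 15x_2 + 26}.
Label its elements g_1 = x_1 - 125/23x_2 + 250/23, g_2 = x_2^2 - 15x_2 + 26.

Reduce p = -3/2x_2^2 + 47/2x_2 - 44 modulo G:
  leading term x_2^2: subtract (-3/2)·g_2 from -3/2x_2^2 + 47/2x_2 - 44 → x_2 - 5
  leading term x_2: no divisor's leading term divides it; move x_2 to the remainder.
  leading term 1: no divisor's leading term divides it; move -5 to the remainder.
  normal form = x_2 - 5.
The normal form is nonzero, so p ∉ I. Since p minus its normal form lies in I, I + (p) = I + (r) where r = x_2 - 5; decide whether this ideal is the whole ring.
Run Buchberger on G together with r (pairs among the g_i already reduce to 0 since G is a Gröbner basis):
g_1 = x_1 - 125/23x_2 + 250/23, LT = x_1.
g_2 = x_2^2 - 15x_2 + 26, LT = x_2^2.
r = x_2 - 5, LT = x_2.

S(g_2,r): lcm = x_2^2. S = -10x_2 + 26.
  leading term x_2: subtract (-10)·r from -10x_2 + 26 → -24
  leading term 1: no divisor's leading term divides it; move -24 to the remainder.
  remainder -24 ≠ 0; add m_4 = -24 to the basis.

The other S-polynomials (S(g_1,g_2), S(g_1,r), S(g_1,m_4), S(g_2,m_4), S(r,m_4)) all reduce to 0 modulo the current basis, so we have a Gröbner basis.
Inter-reduce: drop elements whose leading term is divisible by another's, tail-reduce, and make monic.
Reduced Gröbner basis: {1}.
The reduced Gröbner basis of I + (p) is {1}: the ideal is the whole ring, so the enlarged system has no common solution — adjoining p is inconsistent.

Adjoining -3/2x_2^2 + 47/2x_2 - 44 makes the ideal the whole ring: the system is inconsistent.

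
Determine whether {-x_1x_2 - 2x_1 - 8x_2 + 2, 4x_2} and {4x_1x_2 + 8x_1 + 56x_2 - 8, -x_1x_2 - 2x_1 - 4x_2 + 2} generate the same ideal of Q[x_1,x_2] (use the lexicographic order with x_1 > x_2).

Equality of ideals is decidable: compute both reduced Gröbner bases (unique for the ordering) and check whether they agree.
Buchberger on the first generating set:
f_1 = -x_1x_2 - 2x_1 - 8x_2 + 2, LT = x_1x_2.
f_2 = 4x_2, LT = x_2.

S(f_1,f_2): lcm = x_1x_2. S = 2x_1 + 8x_2 - 2.
  leading term x_1: no divisor's leading term divides it; move 2x_1 to the remainder.
  leading term x_2: subtract (2)·f_2 from 8x_2 - 2 → -2
  leading term 1: no divisor's leading term divides it; move -2 to the remainder.
  remainder 2x_1 - 2 ≠ 0; add g_3 = 2x_1 - 2 to the basis.

The other S-polynomials (S(f_1,g_3), S(f_2,g_3)) all reduce to 0 modulo the current basis, so we have a Gröbner basis.
Inter-reduce: drop elements whose leading term is divisible by another's, tail-reduce, and make monic.
Reduced Gröbner basis: {x_1 - 1, x_2}.

Buchberger on the second generating set:
h_1 = 4x_1x_2 + 8x_1 + 56x_2 - 8, LT = x_1x_2.
h_2 = -x_1x_2 - 2x_1 - 4x_2 + 2, LT = x_1x_2.

S(h_1,h_2): lcm = x_1x_2. S = 10x_2.
  leading term x_2: no divisor's leading term divides it; move 10x_2 to the remainder.
  remainder 10x_2 ≠ 0; add k_3 = 10x_2 to the basis.

S(h_1,k_3): lcm = x_1x_2. S = 2x_1 + 14x_2 - 2.
  leading term x_1: no divisor's leading term divides it; move 2x_1 to the remainder.
  leading term x_2: subtract (\tfrac{7}{5})·k_3 from 14x_2 - 2 → -2
  leading term 1: no divisor's leading term divides it; move -2 to the remainder.
  remainder 2x_1 - 2 ≠ 0; add k_4 = 2x_1 - 2 to the basis.

The other S-polynomials (S(h_2,k_3), S(h_1,k_4), S(h_2,k_4), S(k_3,k_4)) all reduce to 0 modulo the current basis, so we have a Gröbner basis.
Inter-reduce: drop elements whose leading term is divisible by another's, tail-reduce, and make monic.
Reduced Gröbner basis: {x_1 - 1, x_2}.

These coincide, so the ideals are equal.

Yes, the ideals are equal.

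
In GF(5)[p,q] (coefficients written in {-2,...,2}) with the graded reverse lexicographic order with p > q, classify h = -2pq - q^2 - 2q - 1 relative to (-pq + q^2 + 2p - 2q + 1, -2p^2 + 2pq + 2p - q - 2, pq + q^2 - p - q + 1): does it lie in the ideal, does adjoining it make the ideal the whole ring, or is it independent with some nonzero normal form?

First compute the reduced Gröbner basis of I by Buchberger's algorithm.
f_1 = -pq + q^2 + 2p - 2q + 1, LT = pq.
f_2 = -2p^2 + 2pq + 2p - q - 2, LT = p^2.
f_3 = pq + q^2 - p - q + 1, LT = pq.

S(f_1,f_2): lcm = p^2q. S = -2p^2 - 2pq + 2q^2 - p - q.
  leading term p^2: subtract (1)·f_2 from -2p^2 - 2pq + 2q^2 - p - q → pq + 2q^2 + 2p + 2
  leading term pq: subtract (-1)·f_1 from pq + 2q^2 + 2p + 2 → -2q^2 - p - 2q - 2
  leading term q^2: no divisor's leading term divides it; move -2q^2 to the remainder.
  leading term p: no divisor's leading term divides it; move -p to the remainder.
  leading term q: no divisor's leading term divides it; move -2q to the remainder.
  leading term 1: no divisor's leading term divides it; move -2 to the remainder.
  remainder -2q^2 - p - 2q - 2 ≠ 0; add k_4 = -2q^2 - p - 2q - 2 to the basis.

The other S-polynomials (S(f_1,f_3), S(f_2,f_3), S(f_1,k_4), S(f_2,k_4), S(f_3,k_4)) all reduce to 0 modulo the current basis, so we have a Gröbner basis.
Inter-reduce: drop elements whose leading term is divisible by another's, tail-reduce, and make monic.
Reduced Gröbner basis: {p^2 + q + 1, pq + p - 2q, q^2 - 2p + q + 1}.
Label its elements g_1 = p^2 + q + 1, g_2 = pq + p - 2q, g_3 = q^2 - 2p + q + 1.

Reduce h = -2pq - q^2 - 2q - 1 modulo G:
  leading term pq: subtract (-2)·g_2 from -2pq - q^2 - 2q - 1 → -q^2 + 2p - q - 1
  leading term q^2: subtract (-1)·g_3 from -q^2 + 2p - q - 1 → 0
  normal form = 0.
Since the normal form is 0, h ∈ I.

The remainder on division by a Gröbner basis is unique — it is the normal form.

-2pq - q^2 - 2q - 1 lies in I (it reduces to 0).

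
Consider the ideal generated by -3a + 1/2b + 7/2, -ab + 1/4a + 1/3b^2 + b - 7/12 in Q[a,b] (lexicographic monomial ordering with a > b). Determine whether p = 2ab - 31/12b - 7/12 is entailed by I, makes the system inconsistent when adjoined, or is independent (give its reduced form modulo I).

2ab - 31/12b - 7/12 lies in I (it reduces to 0).

First compute the reduced Gröbner basis of I by Buchberger's algorithm.
f_1 = -3a + 1/2b + 7/2, LT = a.
f_2 = -ab + 1/4a + 1/3b^2 + b - 7/12, LT = ab.

S(f_1,f_2): lcm = ab. S = 1/4a + 1/6b^2 - 1/6b - 7/12.
  reduce S modulo (f_1, f_2):
  remainder 1/6b^2 - 1/8b - 7/24 ≠ 0; add h_3 = 1/6b^2 - 1/8b - 7/24 to the basis.

The other S-polynomials (S(f_1,h_3), S(f_2,h_3)) all reduce to 0 modulo the current basis, so we have a Gröbner basis.
Inter-reduce: drop elements whose leading term is divisible by another's, tail-reduce, and make monic.
Reduced Gröbner basis: {a - 1/6b - 7/6, b^2 - 3/4b - 7/4}.
Label its elements g_1 = a - 1/6b - 7/6, g_2 = b^2 - 3/4b - 7/4.

Reduce p = 2ab - 31/12b - 7/12 modulo G:
  leading term ab: subtract (2b)·g_1 from 2ab - 31/12b - 7/12 → 1/3b^2 - 1/4b - 7/12
  leading term b^2: subtract (1/3)·g_2 from 1/3b^2 - 1/4b - 7/12 → 0
  normal form = 0.
Since the normal form is 0, p ∈ I.

The remainder on division by a Gröbner basis is unique — it is the normal form.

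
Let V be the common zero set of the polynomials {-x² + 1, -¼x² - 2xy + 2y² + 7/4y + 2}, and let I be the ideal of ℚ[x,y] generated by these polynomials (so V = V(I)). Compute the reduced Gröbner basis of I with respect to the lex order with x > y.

G = {x + 8/7y³ + 2y² + 41/56y + ⅞, y⁴ + 7/4y³ + 97/64y² + 49/32y + 49/64}

f_1 = -x² + 1, LT = x².
f_2 = -¼x² - 2xy + 2y² + 7/4y + 2, LT = x².

S(f_1,f_2): lcm = x². S = -8xy + 8y² + 7y + 7.
  reduce S modulo (f_1, f_2):
  remainder -8xy + 8y² + 7y + 7 ≠ 0; add g_3 = -8xy + 8y² + 7y + 7 to the basis.

S(f_1,g_3): lcm = x²y. S = xy² + ⅞xy + ⅞x - y.
  reduce S modulo (f_1, f_2, g_3):
  remainder ⅞x + y³ + 7/4y² + 41/64y + 49/64 ≠ 0; add g_4 = ⅞x + y³ + 7/4y² + 41/64y + 49/64 to the basis.

S(f_1,g_4): lcm = x². S = -8/7xy³ - 2xy² - 41/56xy - ⅞x - 1.
  reduce S modulo (f_1, f_2, g_3, g_4):
  remainder -8/7y⁴ - 2y³ - 97/56y² - 7/4y - ⅞ ≠ 0; add g_5 = -8/7y⁴ - 2y³ - 97/56y² - 7/4y - ⅞ to the basis.

The other S-polynomials (S(f_2,g_3), S(f_2,g_4), S(g_3,g_4), S(f_1,g_5), S(f_2,g_5), S(g_3,g_5), S(g_4,g_5)) all reduce to 0 modulo the current basis, so we have a Gröbner basis.
Inter-reduce: drop elements whose leading term is divisible by another's, tail-reduce, and make monic.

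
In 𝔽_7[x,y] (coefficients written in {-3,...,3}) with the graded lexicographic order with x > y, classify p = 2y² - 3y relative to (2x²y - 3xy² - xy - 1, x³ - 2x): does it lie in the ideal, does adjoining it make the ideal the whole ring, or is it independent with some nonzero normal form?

2y² - 3y is independent of I; its normal form modulo I is 2y² - 3y.

First compute the reduced Gröbner basis of I by Buchberger's algorithm.
f_1 = 2x²y - 3xy² - xy - 1, LT = x²y.
f_2 = x³ - 2x, LT = x³.

S(f_1,f_2): lcm = x³y. S = 2x²y² + 3x²y + 2xy + 3x.
  leading term x²y²: subtract (y)·f_1 from 2x²y² + 3x²y + 2xy + 3x → 3xy³ + 3x²y + xy² + 2xy + 3x + y
  leading term xy³: no divisor's leading term divides it; move 3xy³ to the remainder.
  leading term x²y: subtract (-2)·f_1 from 3x²y + xy² + 2xy + 3x + y → 2xy² + 3x + y - 2
  leading term xy²: no divisor's leading term divides it; move 2xy² to the remainder.
  leading term x: no divisor's leading term divides it; move 3x to the remainder.
  leading term y: no divisor's leading term divides it; move y to the remainder.
  leading term 1: no divisor's leading term divides it; move -2 to the remainder.
  remainder 3xy³ + 2xy² + 3x + y - 2 ≠ 0; add h_3 = 3xy³ + 2xy² + 3x + y - 2 to the basis.

S(f_1,h_3): lcm = x²y³. S = 2xy⁴ - 3x²y² + 3xy³ - x² + 2xy + 3y² + 3x.
  leading term xy⁴: subtract (3y)·h_3 from 2xy⁴ - 3x²y² + 3xy³ - x² + 2xy + 3y² + 3x → -3x²y² - 3xy³ - x² + 3x - y
  leading term x²y²: subtract (2y)·f_1 from -3x²y² - 3xy³ - x² + 3x - y → 3xy³ + 2xy² - x² + 3x + y
  leading term xy³: subtract (1)·h_3 from 3xy³ + 2xy² - x² + 3x + y → -x² + 2
  leading term x²: no divisor's leading term divides it; move -x² to the remainder.
  leading term 1: no divisor's leading term divides it; move 2 to the remainder.
  remainder -x² + 2 ≠ 0; add h_4 = -x² + 2 to the basis.

S(f_2,h_3): lcm = x³y³. S = -3x³y² - 2xy³ - x³ + 2x²y + 3x².
  leading term x³y²: subtract (2xy)·f_1 from -3x³y² - 2xy³ - x³ + 2x²y + 3x² → -x²y³ + 2x²y² - 2xy³ - x³ + 2x²y + 3x² + 2xy
  leading term x²y³: subtract (3y²)·f_1 from -x²y³ + 2x²y² - 2xy³ - x³ + 2x²y + 3x² + 2xy → 2xy⁴ + 2x²y² + xy³ - x³ + 2x²y + 3x² + 2xy + 3y²
  leading term xy⁴: subtract (3y)·h_3 from 2xy⁴ + 2x²y² + xy³ - x³ + 2x²y + 3x² + 2xy + 3y² → 2x²y² + 2xy³ - x³ + 2x²y + 3x² - y
  leading term x²y²: subtract (y)·f_1 from 2x²y² + 2xy³ - x³ + 2x²y + 3x² - y → -2xy³ - x³ + 2x²y + xy² + 3x²
  leading term xy³: subtract (-3)·h_3 from -2xy³ - x³ + 2x²y + xy² + 3x² → -x³ + 2x²y + 3x² + 2x + 3y + 1
  leading term x³: subtract (-1)·f_2 from -x³ + 2x²y + 3x² + 2x + 3y + 1 → 2x²y + 3x² + 3y + 1
  leading term x²y: subtract (1)·f_1 from 2x²y + 3x² + 3y + 1 → 3xy² + 3x² + xy + 3y + 2
  leading term xy²: no divisor's leading term divides it; move 3xy² to the remainder.
  leading term x²: subtract (-3)·h_4 from 3x² + xy + 3y + 2 → xy + 3y + 1
  leading term xy: no divisor's leading term divides it; move xy to the remainder.
  leading term y: no divisor's leading term divides it; move 3y to the remainder.
  leading term 1: no divisor's leading term divides it; move 1 to the remainder.
  remainder 3xy² + xy + 3y + 1 ≠ 0; add h_5 = 3xy² + xy + 3y + 1 to the basis.

S(h_3,h_4): lcm = x²y³. S = 3x²y² + 2y³ + x² - 2xy - 3x.
  leading term x²y²: subtract (-2y)·f_1 from 3x²y² + 2y³ + x² - 2xy - 3x → xy³ - 2xy² + 2y³ + x² - 2xy - 3x - 2y
  leading term xy³: subtract (-2)·h_3 from xy³ - 2xy² + 2y³ + x² - 2xy - 3x - 2y → 2xy² + 2y³ + x² - 2xy + 3x + 3
  leading term xy²: subtract (3)·h_5 from 2xy² + 2y³ + x² - 2xy + 3x + 3 → 2y³ + x² + 2xy + 3x - 2y
  leading term y³: no divisor's leading term divides it; move 2y³ to the remainder.
  leading term x²: subtract (-1)·h_4 from x² + 2xy + 3x - 2y → 2xy + 3x - 2y + 2
  leading term xy: no divisor's leading term divides it; move 2xy to the remainder.
  leading term x: no divisor's leading term divides it; move 3x to the remainder.
  leading term y: no divisor's leading term divides it; move -2y to the remainder.
  leading term 1: no divisor's leading term divides it; move 2 to the remainder.
  remainder 2y³ + 2xy + 3x - 2y + 2 ≠ 0; add h_6 = 2y³ + 2xy + 3x - 2y + 2 to the basis.

S(h_3,h_5): lcm = xy³. S = -2xy² - y² + x - 3.
  leading term xy²: subtract (-3)·h_5 from -2xy² - y² + x - 3 → 3xy - y² + x + 2y
  leading term xy: no divisor's leading term divides it; move 3xy to the remainder.
  leading term y²: no divisor's leading term divides it; move -y² to the remainder.
  leading term x: no divisor's leading term divides it; move x to the remainder.
  leading term y: no divisor's leading term divides it; move 2y to the remainder.
  remainder 3xy - y² + x + 2y ≠ 0; add h_7 = 3xy - y² + x + 2y to the basis.

The other S-polynomials (S(f_1,h_4), S(f_2,h_4), S(f_1,h_5), S(f_2,h_5), S(h_4,h_5), S(f_1,h_6), S(f_2,h_6), S(h_3,h_6), S(h_4,h_6), S(h_5,h_6), S(f_1,h_7), S(f_2,h_7), S(h_3,h_7), S(h_4,h_7), S(h_5,h_7), S(h_6,h_7)) all reduce to 0 modulo the current basis, so we have a Gröbner basis.
Inter-reduce: drop elements whose leading term is divisible by another's, tail-reduce, and make monic.
Reduced Gröbner basis: {y³ - 2y² + 3y + 1, x² - 2, xy + 2y² - 2x + 3y}.
Label its elements g_1 = y³ - 2y² + 3y + 1, g_2 = x² - 2, g_3 = xy + 2y² - 2x + 3y.

Reduce p = 2y² - 3y modulo G:
  leading term y²: no divisor's leading term divides it; move 2y² to the remainder.
  leading term y: no divisor's leading term divides it; move -3y to the remainder.
  normal form = 2y² - 3y.
The normal form is nonzero, so p ∉ I. Since p minus its normal form lies in I, I + (p) = I + (r) where r = 2y² - 3y; decide whether this ideal is the whole ring.
Run Buchberger on G together with r (pairs among the g_i already reduce to 0 since G is a Gröbner basis):
g_1 = y³ - 2y² + 3y + 1, LT = y³.
g_2 = x² - 2, LT = x².
g_3 = xy + 2y² - 2x + 3y, LT = xy.
r = 2y² - 3y, LT = y².

S(g_1,r): lcm = y³. S = 3y² + 3y + 1.
  leading term y²: subtract (-2)·r from 3y² + 3y + 1 → -3y + 1
  leading term y: no divisor's leading term divides it; move -3y to the remainder.
  leading term 1: no divisor's leading term divides it; move 1 to the remainder.
  remainder -3y + 1 ≠ 0; add m_5 = -3y + 1 to the basis.

S(g_3,r): lcm = xy². S = 2y³ + 3xy + 3y².
  leading term y³: subtract (2)·g_1 from 2y³ + 3xy + 3y² → 3xy + y - 2
  leading term xy: subtract (3)·g_3 from 3xy + y - 2 → y² - x - y - 2
  leading term y²: subtract (-3)·r from y² - x - y - 2 → -x - 3y - 2
  leading term x: no divisor's leading term divides it; move -x to the remainder.
  leading term y: subtract (1)·m_5 from -3y - 2 → -3
  leading term 1: no divisor's leading term divides it; move -3 to the remainder.
  remainder -x - 3 ≠ 0; add m_6 = -x - 3 to the basis.

The other S-polynomials (S(g_1,g_2), S(g_1,g_3), S(g_2,g_3), S(g_2,r), S(g_1,m_5), S(g_2,m_5), S(g_3,m_5), S(r,m_5), S(g_1,m_6), S(g_2,m_6), S(g_3,m_6), S(r,m_6), S(m_5,m_6)) all reduce to 0 modulo the current basis, so we have a Gröbner basis.
Inter-reduce: drop elements whose leading term is divisible by another's, tail-reduce, and make monic.
Reduced Gröbner basis: {x + 3, y + 2}.
The reduced Gröbner basis of I + (p) is {x + 3, y + 2} ≠ {1}, a proper ideal, so the enlarged system stays consistent: p is independent of I, with normal form 2y² - 3y.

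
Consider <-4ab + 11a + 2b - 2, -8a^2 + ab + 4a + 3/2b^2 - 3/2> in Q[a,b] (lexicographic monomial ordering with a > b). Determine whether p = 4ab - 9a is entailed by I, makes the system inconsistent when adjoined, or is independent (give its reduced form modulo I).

4ab - 9a is independent of I; its normal form modulo I is 3/7b^3 - 29/28b^2 + 10/7b - 23/28.

First compute the reduced Gröbner basis of I by Buchberger's algorithm.
f_1 = -4ab + 11a + 2b - 2, LT = ab.
f_2 = -8a^2 + ab + 4a + 3/2b^2 - 3/2, LT = a^2.

S(f_1,f_2): lcm = a^2b. S = -11/4a^2 + 1/8ab^2 + 1/2a + 3/16b^3 - 3/16b.
  reduce S modulo (f_1, f_2):
  remainder -7/8a + 3/16b^3 - 29/64b^2 - 1/4b + 33/64 ≠ 0; add h_3 = -7/8a + 3/16b^3 - 29/64b^2 - 1/4b + 33/64 to the basis.

S(f_1,h_3): lcm = ab. S = -11/4a + 3/14b^4 - 29/56b^3 - 2/7b^2 + 5/56b + 1/2.
  reduce S modulo (f_1, f_2, h_3):
  remainder 3/14b^4 - 31/28b^3 + 255/224b^2 + 7/8b - 251/224 ≠ 0; add h_4 = 3/14b^4 - 31/28b^3 + 255/224b^2 + 7/8b - 251/224 to the basis.

The other S-polynomials (S(f_2,h_3), S(f_1,h_4), S(f_2,h_4), S(h_3,h_4)) all reduce to 0 modulo the current basis, so we have a Gröbner basis.
Inter-reduce: drop elements whose leading term is divisible by another's, tail-reduce, and make monic.
Reduced Gröbner basis: {a - 3/14b^3 + 29/56b^2 + 2/7b - 33/56, b^4 - 31/6b^3 + 85/16b^2 + 49/12b - 251/48}.
Label its elements g_1 = a - 3/14b^3 + 29/56b^2 + 2/7b - 33/56, g_2 = b^4 - 31/6b^3 + 85/16b^2 + 49/12b - 251/48.

Reduce p = 4ab - 9a modulo G:
  leading term ab: subtract (4b)·g_1 from 4ab - 9a → -9a + 6/7b^4 - 29/14b^3 - 8/7b^2 + 33/14b
  leading term a: subtract (-9)·g_1 from -9a + 6/7b^4 - 29/14b^3 - 8/7b^2 + 33/14b → 6/7b^4 - 4b^3 + 197/56b^2 + 69/14b - 297/56
  leading term b^4: subtract (6/7)·g_2 from 6/7b^4 - 4b^3 + 197/56b^2 + 69/14b - 297/56 → 3/7b^3 - 29/28b^2 + 10/7b - 23/28
  leading term b^3: no divisor's leading term divides it; move 3/7b^3 to the remainder.
  leading term b^2: no divisor's leading term divides it; move -29/28b^2 to the remainder.
  leading term b: no divisor's leading term divides it; move 10/7b to the remainder.
  leading term 1: no divisor's leading term divides it; move -23/28 to the remainder.
  normal form = 3/7b^3 - 29/28b^2 + 10/7b - 23/28.
The normal form is nonzero, so p ∉ I. Since p minus its normal form lies in I, I + (p) = I + (r) where r = 3/7b^3 - 29/28b^2 + 10/7b - 23/28; decide whether this ideal is the whole ring.
Run Buchberger on G together with r (pairs among the g_i already reduce to 0 since G is a Gröbner basis):
g_1 = a - 3/14b^3 + 29/56b^2 + 2/7b - 33/56, LT = a.
g_2 = b^4 - 31/6b^3 + 85/16b^2 + 49/12b - 251/48, LT = b^4.
r = 3/7b^3 - 29/28b^2 + 10/7b - 23/28, LT = b^3.

S(g_2,r): lcm = b^4. S = -11/4b^3 + 95/48b^2 + 6b - 251/48.
  reduce S modulo (g_1, g_2, r):
  remainder -14/3b^2 + 91/6b - 21/2 ≠ 0; add m_4 = -14/3b^2 + 91/6b - 21/2 to the basis.

S(g_2,m_4): lcm = b^4. S = -23/12b^3 + 49/16b^2 + 49/12b - 251/48.
  reduce S modulo (g_1, g_2, r, m_4):
  remainder 1547/288b - 1547/288 ≠ 0; add m_5 = 1547/288b - 1547/288 to the basis.

The other S-polynomials (S(g_1,g_2), S(g_1,r), S(g_1,m_4), S(r,m_4), S(g_1,m_5), S(g_2,m_5), S(r,m_5), S(m_4,m_5)) all reduce to 0 modulo the current basis, so we have a Gröbner basis.
Inter-reduce: drop elements whose leading term is divisible by another's, tail-reduce, and make monic.
Reduced Gröbner basis: {a, b - 1}.
The reduced Gröbner basis of I + (p) is {a, b - 1} ≠ {1}, a proper ideal, so the enlarged system stays consistent: p is independent of I, with normal form 3/7b^3 - 29/28b^2 + 10/7b - 23/28.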